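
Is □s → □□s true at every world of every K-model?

Tableau for the negation ¬(□s → □□s):
1. ¬(□s → □□s), w0
2. □s, w0
3. ¬□□s, w0
4. ¬□s, w1
5. s, w1
6. ¬s, w2
Accessibility: w0Rw1, w1Rw2
The negation has an open branch (countermodel exists).

No, not valid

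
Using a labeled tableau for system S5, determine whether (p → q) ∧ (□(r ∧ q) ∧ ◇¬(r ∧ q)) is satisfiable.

Unsatisfiable (every branch closes)

1. (p → q) ∧ (□(r ∧ q) ∧ ◇¬(r ∧ q)), u
2. p → q, u
3. □(r ∧ q) ∧ ◇¬(r ∧ q), u
4. □(r ∧ q), u
5. ◇¬(r ∧ q), u
6. r ∧ q, u
7. r, u
8. q, u
9. ¬(r ∧ q), v
10. r ∧ q, v
11. r, v
12. q, v
13. ¬q, v
Accessibility: uRu, uRv, vRu, vRv
Branch closes: q and ¬q both at v.
(One branch shown.) All branches close.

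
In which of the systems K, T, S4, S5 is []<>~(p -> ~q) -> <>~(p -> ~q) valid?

T, S4, S5

T-tableau for the negation ~([]<>~(p -> ~q) -> <>~(p -> ~q)):
1. ~([]<>~(p -> ~q) -> <>~(p -> ~q)), w0
2. []<>~(p -> ~q), w0   [~->-rule on 1]
3. ~<>~(p -> ~q), w0   [~->-rule on 1]
4. <>~(p -> ~q), w0   [[]-rule on 2 via w0Rw0]
5. p -> ~q, w0   [~<>-rule on 3 via w0Rw0]
6. ~q, w0   [->-rule on 5 (branches; this branch)]
7. ~(p -> ~q), w1   [<>-rule on 4: fresh world w1, w0Rw1]
8. p, w1   [~->-rule on 7]
9. q, w1   [~->-rule on 7]
10. <>~(p -> ~q), w1   [[]-rule on 2 via w0Rw1]
11. p -> ~q, w1   [~<>-rule on 3 via w0Rw1]
12. ~q, w1   [->-rule on 11 (branches; this branch)]
Accessibility: w0Rw0, w0Rw1, w1Rw1
Branch closes: q and ~q both at w1.
Every branch closes (one shown): valid in T, hence also in S4, S5 (every theorem of T is a theorem of S4 and S5).
K-tableau for the negation ~([]<>~(p -> ~q) -> <>~(p -> ~q)):
1. ~([]<>~(p -> ~q) -> <>~(p -> ~q)), w0
2. []<>~(p -> ~q), w0   [~->-rule on 1]
3. ~<>~(p -> ~q), w0   [~->-rule on 1]
Complete open branch: countermodel on a K-frame, so not valid in K.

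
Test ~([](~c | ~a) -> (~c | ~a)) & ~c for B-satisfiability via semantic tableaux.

1. ~([](~c | ~a) -> (~c | ~a)) & ~c, 0
2. ~([](~c | ~a) -> (~c | ~a)), 0
3. ~c, 0
4. [](~c | ~a), 0
5. ~(~c | ~a), 0
6. c, 0
7. a, 0
Accessibility: 0R0
Branch closes: c and ~c both at 0.
(One branch shown.) All branches close.

Unsatisfiable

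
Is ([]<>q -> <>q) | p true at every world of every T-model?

Valid

Tableau for the negation ~(([]<>q -> <>q) | p):
1. ~(([]<>q -> <>q) | p), u
2. ~([]<>q -> <>q), u
3. ~p, u
4. []<>q, u
5. ~<>q, u
6. <>q, u
7. ~q, u
8. q, v
9. <>q, v
10. ~q, v
Accessibility: uRu, uRv, vRv
Branch closes: q and ~q both at v.
Every branch of the negation's tableau closes; the branch above is one of them.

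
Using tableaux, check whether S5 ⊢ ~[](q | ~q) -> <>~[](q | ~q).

Tableau for the negation ~(~[](q | ~q) -> <>~[](q | ~q)):
1. ~(~[](q | ~q) -> <>~[](q | ~q)), w0
2. ~[](q | ~q), w0
3. ~<>~[](q | ~q), w0
4. [](q | ~q), w0
5. q | ~q, w0
6. ~q, w0
7. ~(q | ~q), w1
8. ~q, w1
9. q, w1
Accessibility: w0Rw0, w0Rw1, w1Rw0, w1Rw1
Branch closes: q and ~q both at w1.
Every branch of the negation's tableau closes; the branch above is one of them.

Valid in S5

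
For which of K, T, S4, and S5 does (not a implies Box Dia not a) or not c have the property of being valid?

S5-tableau for the negation not ((not a implies Box Dia not a) or not c):
1. not ((not a implies Box Dia not a) or not c), w0
2. not (not a implies Box Dia not a), w0
3. c, w0
4. not a, w0
5. not Box Dia not a, w0
6. not Dia not a, w1
7. a, w0
Accessibility: w0Rw0, w0Rw1, w1Rw0, w1Rw1
Branch closes: a and not a both at w0.
Every branch closes (one shown): valid in S5.
S4-tableau for the negation not ((not a implies Box Dia not a) or not c):
1. not ((not a implies Box Dia not a) or not c), w0
2. not (not a implies Box Dia not a), w0
3. c, w0
4. not a, w0
5. not Box Dia not a, w0
6. not Dia not a, w1
7. a, w1
Accessibility: w0Rw0, w0Rw1, w1Rw1
Complete open branch: countermodel on an S4-frame, so not valid in S4, nor in K, T (the same frame is also a K-frame and a T-frame).

S5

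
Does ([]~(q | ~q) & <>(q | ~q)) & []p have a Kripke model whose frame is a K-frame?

1. ([]~(q | ~q) & <>(q | ~q)) & []p, u
2. []~(q | ~q) & <>(q | ~q), u
3. []p, u
4. []~(q | ~q), u
5. <>(q | ~q), u
6. q | ~q, v
7. p, v
8. ~(q | ~q), v
9. ~q, v
10. q, v
Accessibility: uRv
Branch closes: q and ~q both at v.
(One branch shown.) All branches close.

Unsatisfiable (every branch closes)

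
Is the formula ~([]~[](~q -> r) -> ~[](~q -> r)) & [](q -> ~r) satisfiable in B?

Unsatisfiable (every branch closes)

1. ~([]~[](~q -> r) -> ~[](~q -> r)) & [](q -> ~r), u
2. ~([]~[](~q -> r) -> ~[](~q -> r)), u   [&-rule on 1]
3. [](q -> ~r), u   [&-rule on 1]
4. []~[](~q -> r), u   [~->-rule on 2]
5. [](~q -> r), u   [~->-rule on 2]
6. q -> ~r, u   [[]-rule on 3 via uRu]
7. ~[](~q -> r), u   [[]-rule on 4 via uRu]
8. ~q -> r, u   [[]-rule on 5 via uRu]
9. ~r, u   [->-rule on 6 (branches; this branch)]
10. q, u   [->-rule on 8 (branches; this branch)]
11. ~(~q -> r), v   [~[]-rule on 7: fresh world v, uRv]
12. ~q, v   [~->-rule on 11]
13. ~r, v   [~->-rule on 11]
14. q -> ~r, v   [[]-rule on 3 via uRv]
15. ~[](~q -> r), v   [[]-rule on 4 via uRv]
16. ~q -> r, v   [[]-rule on 5 via uRv]
17. r, v   [->-rule on 16 (branches; this branch)]
Accessibility: uRu, uRv, vRu, vRv
Branch closes: r and ~r both at v.
All branches of the tableau close; one closing branch shown above.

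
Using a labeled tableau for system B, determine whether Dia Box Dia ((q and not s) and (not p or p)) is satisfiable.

1. Dia Box Dia ((q and not s) and (not p or p)), u
2. Box Dia ((q and not s) and (not p or p)), v
3. Dia ((q and not s) and (not p or p)), u
4. Dia ((q and not s) and (not p or p)), v
5. (q and not s) and (not p or p), w
6. q and not s, w
7. not p or p, w
8. q, w
9. not s, w
10. p, w
11. (q and not s) and (not p or p), x
12. q and not s, x
13. not p or p, x
14. q, x
15. not s, x
16. Dia ((q and not s) and (not p or p)), x
17. p, x
18. (q and not s) and (not p or p), y
19. q and not s, y
20. not p or p, y
21. q, y
22. not s, y
23. p, y
Accessibility: uRu, uRv, uRw, vRu, vRv, vRx, wRu, wRw, xRv, xRx, xRy, yRx, yRy

Satisfiable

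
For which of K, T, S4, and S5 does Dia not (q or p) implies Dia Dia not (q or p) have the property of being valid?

T, S4, S5

T-tableau for the negation not (Dia not (q or p) implies Dia Dia not (q or p)):
1. not (Dia not (q or p) implies Dia Dia not (q or p)), w0
2. Dia not (q or p), w0
3. not Dia Dia not (q or p), w0
4. not Dia not (q or p), w0
5. q or p, w0
6. p, w0
7. not (q or p), w1
8. not q, w1
9. not p, w1
10. not Dia not (q or p), w1
11. q or p, w1
12. p, w1
Accessibility: w0Rw0, w0Rw1, w1Rw1
Branch closes: p and not p both at w1.
Every branch closes (one shown): valid in T, hence also in S4, S5 (every theorem of T is a theorem of S4 and S5).
K-tableau for the negation not (Dia not (q or p) implies Dia Dia not (q or p)):
1. not (Dia not (q or p) implies Dia Dia not (q or p)), w0
2. Dia not (q or p), w0
3. not Dia Dia not (q or p), w0
4. not (q or p), w1
5. not q, w1
6. not p, w1
7. not Dia not (q or p), w1
Accessibility: w0Rw1
Complete open branch: countermodel on a K-frame, so not valid in K.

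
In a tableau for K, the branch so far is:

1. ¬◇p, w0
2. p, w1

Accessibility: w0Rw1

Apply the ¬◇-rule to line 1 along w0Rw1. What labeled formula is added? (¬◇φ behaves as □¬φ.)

¬p, w1

¬◇φ behaves as □¬φ: propagate the negated body to each accessible world.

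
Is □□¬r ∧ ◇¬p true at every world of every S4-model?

No, not valid

Tableau for the negation ¬(□□¬r ∧ ◇¬p):
1. ¬(□□¬r ∧ ◇¬p), u
2. ¬◇¬p, u
3. p, u
Accessibility: uRu
The negation has an open branch (countermodel exists).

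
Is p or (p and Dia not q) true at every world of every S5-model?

No, not valid

Tableau for the negation not (p or (p and Dia not q)):
1. not (p or (p and Dia not q)), w0
2. not p, w0   [neg-or-rule on 1]
3. not (p and Dia not q), w0   [neg-or-rule on 1]
4. not Dia not q, w0   [neg-and-rule on 3 (branches; this branch)]
5. q, w0   [neg-Dia-rule on 4 via w0Rw0]
Accessibility: w0Rw0
The negation has an open branch (countermodel exists).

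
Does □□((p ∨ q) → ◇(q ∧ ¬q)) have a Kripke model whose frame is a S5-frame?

1. □□((p ∨ q) → ◇(q ∧ ¬q)), u
2. □((p ∨ q) → ◇(q ∧ ¬q)), u
3. (p ∨ q) → ◇(q ∧ ¬q), u
4. ¬(p ∨ q), u
5. ¬p, u
6. ¬q, u
Accessibility: uRu

Satisfiable (open branch found)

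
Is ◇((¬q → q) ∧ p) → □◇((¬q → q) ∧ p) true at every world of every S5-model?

Valid

Tableau for the negation ¬(◇((¬q → q) ∧ p) → □◇((¬q → q) ∧ p)):
1. ¬(◇((¬q → q) ∧ p) → □◇((¬q → q) ∧ p)), 0
2. ◇((¬q → q) ∧ p), 0
3. ¬□◇((¬q → q) ∧ p), 0
4. (¬q → q) ∧ p, 1
5. ¬q → q, 1
6. p, 1
7. q, 1
8. ¬◇((¬q → q) ∧ p), 2
9. ¬((¬q → q) ∧ p), 0
10. ¬((¬q → q) ∧ p), 1
11. ¬((¬q → q) ∧ p), 2
12. ¬(¬q → q), 0
13. ¬q, 0
14. ¬(¬q → q), 1
15. ¬q, 1
Accessibility: 0R0, 0R1, 0R2, 1R0, 1R1, 1R2, 2R0, 2R1, 2R2
Branch closes: q and ¬q both at 1.
Every branch of the negation's tableau closes; the branch above is one of them.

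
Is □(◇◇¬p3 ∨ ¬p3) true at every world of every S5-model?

Invalid (countermodel exists)

Tableau for the negation ¬□(◇◇¬p3 ∨ ¬p3):
1. ¬□(◇◇¬p3 ∨ ¬p3), 0
2. ¬(◇◇¬p3 ∨ ¬p3), 1
3. ¬◇◇¬p3, 1
4. p3, 1
5. ¬◇¬p3, 0
6. ¬◇¬p3, 1
7. p3, 0
Accessibility: 0R0, 0R1, 1R0, 1R1
The negation has an open branch (countermodel exists).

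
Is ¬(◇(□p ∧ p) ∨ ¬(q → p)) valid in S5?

Tableau for the negation ◇(□p ∧ p) ∨ ¬(q → p):
1. ◇(□p ∧ p) ∨ ¬(q → p), w0
2. ¬(q → p), w0   [∨-rule on 1 (branches; this branch)]
3. q, w0   [¬→-rule on 2]
4. ¬p, w0   [¬→-rule on 2]
Accessibility: w0Rw0
The negation has an open branch (countermodel exists).

Not valid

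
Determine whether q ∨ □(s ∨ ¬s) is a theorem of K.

Tableau for the negation ¬(q ∨ □(s ∨ ¬s)):
1. ¬(q ∨ □(s ∨ ¬s)), 0
2. ¬q, 0   [¬∨-rule on 1]
3. ¬□(s ∨ ¬s), 0   [¬∨-rule on 1]
4. ¬(s ∨ ¬s), 1   [¬□-rule on 3: fresh world 1, 0R1]
5. ¬s, 1   [¬∨-rule on 4]
6. s, 1   [¬∨-rule on 4]
Accessibility: 0R1
Branch closes: s and ¬s both at 1.
Every branch of the negation's tableau closes; the branch above is one of them.

Valid in K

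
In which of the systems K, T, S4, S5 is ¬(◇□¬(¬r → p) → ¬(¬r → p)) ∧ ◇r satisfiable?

K, T, S4

S4-tableau for the formula:
1. ¬(◇□¬(¬r → p) → ¬(¬r → p)) ∧ ◇r, u
2. ¬(◇□¬(¬r → p) → ¬(¬r → p)), u
3. ◇r, u
4. ◇□¬(¬r → p), u
5. ¬r → p, u
6. p, u
7. r, v
8. □¬(¬r → p), w
9. ¬(¬r → p), w
10. ¬r, w
11. ¬p, w
Accessibility: uRu, uRv, uRw, vRv, wRw
Complete open branch: satisfiable in S4, hence also in K, T (this S4-model is also a K-model and a T-model).
S5-tableau for the formula:
1. ¬(◇□¬(¬r → p) → ¬(¬r → p)) ∧ ◇r, u
2. ¬(◇□¬(¬r → p) → ¬(¬r → p)), u
3. ◇r, u
4. ◇□¬(¬r → p), u
5. ¬r → p, u
6. p, u
7. r, v
8. □¬(¬r → p), w
9. ¬(¬r → p), u
10. ¬r, u
11. ¬p, u
Accessibility: uRu, uRv, uRw, vRu, vRv, vRw, wRu, wRv, wRw
Branch closes: p and ¬p both at u.
Every branch closes (one shown): unsatisfiable in S5.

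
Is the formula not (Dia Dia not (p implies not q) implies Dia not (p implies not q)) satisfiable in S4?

1. not (Dia Dia not (p implies not q) implies Dia not (p implies not q)), w0
2. Dia Dia not (p implies not q), w0   [neg-implies-rule on 1]
3. not Dia not (p implies not q), w0   [neg-implies-rule on 1]
4. p implies not q, w0   [neg-Dia-rule on 3 via w0Rw0]
5. not q, w0   [implies-rule on 4 (branches; this branch)]
6. Dia not (p implies not q), w1   [Dia-rule on 2: fresh world w1, w0Rw1]
7. p implies not q, w1   [neg-Dia-rule on 3 via w0Rw1]
8. not q, w1   [implies-rule on 7 (branches; this branch)]
9. not (p implies not q), w2   [Dia-rule on 6: fresh world w2, w1Rw2]
10. p, w2   [neg-implies-rule on 9]
11. q, w2   [neg-implies-rule on 9]
12. p implies not q, w2   [neg-Dia-rule on 3 via w0Rw2]
13. not q, w2   [implies-rule on 12 (branches; this branch)]
Accessibility: w0Rw0, w0Rw1, w0Rw2, w1Rw1, w1Rw2, w2Rw2
Branch closes: q and not q both at w2.
Every branch closes; the branch above is one of them.

Unsatisfiable (every branch closes)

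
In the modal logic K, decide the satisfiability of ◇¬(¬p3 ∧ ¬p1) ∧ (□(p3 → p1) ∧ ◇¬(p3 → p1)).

1. ◇¬(¬p3 ∧ ¬p1) ∧ (□(p3 → p1) ∧ ◇¬(p3 → p1)), w0
2. ◇¬(¬p3 ∧ ¬p1), w0
3. □(p3 → p1) ∧ ◇¬(p3 → p1), w0
4. □(p3 → p1), w0
5. ◇¬(p3 → p1), w0
6. ¬(¬p3 ∧ ¬p1), w1
7. p3 → p1, w1
8. p1, w1
9. ¬(p3 → p1), w2
10. p3, w2
11. ¬p1, w2
12. p3 → p1, w2
13. p1, w2
Accessibility: w0Rw1, w0Rw2
Branch closes: p1 and ¬p1 both at w2.
All branches of the tableau close; one closing branch shown above.

Unsatisfiable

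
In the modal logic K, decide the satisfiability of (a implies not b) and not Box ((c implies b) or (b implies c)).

1. (a implies not b) and not Box ((c implies b) or (b implies c)), 0
2. a implies not b, 0   [and-rule on 1]
3. not Box ((c implies b) or (b implies c)), 0   [and-rule on 1]
4. not b, 0   [implies-rule on 2 (branches; this branch)]
5. not ((c implies b) or (b implies c)), 1   [neg-Box-rule on 3: fresh world 1, 0R1]
6. not (c implies b), 1   [neg-or-rule on 5]
7. not (b implies c), 1   [neg-or-rule on 5]
8. c, 1   [neg-implies-rule on 6]
9. not b, 1   [neg-implies-rule on 6]
10. b, 1   [neg-implies-rule on 7]
11. not c, 1   [neg-implies-rule on 7]
Accessibility: 0R1
Branch closes: b and not b both at 1.
(One branch shown.) All branches close.

Unsatisfiable (every branch closes)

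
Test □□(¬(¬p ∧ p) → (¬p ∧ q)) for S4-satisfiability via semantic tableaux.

Yes, satisfiable

1. □□(¬(¬p ∧ p) → (¬p ∧ q)), u
2. □(¬(¬p ∧ p) → (¬p ∧ q)), u
3. ¬(¬p ∧ p) → (¬p ∧ q), u
4. ¬p ∧ q, u
5. ¬p, u
6. q, u
Accessibility: uRu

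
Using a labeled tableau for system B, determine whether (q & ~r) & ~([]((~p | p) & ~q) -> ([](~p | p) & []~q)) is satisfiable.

Unsatisfiable

1. (q & ~r) & ~([]((~p | p) & ~q) -> ([](~p | p) & []~q)), 0
2. q & ~r, 0   [&-rule on 1]
3. ~([]((~p | p) & ~q) -> ([](~p | p) & []~q)), 0   [&-rule on 1]
4. q, 0   [&-rule on 2]
5. ~r, 0   [&-rule on 2]
6. []((~p | p) & ~q), 0   [~->-rule on 3]
7. ~([](~p | p) & []~q), 0   [~->-rule on 3]
8. (~p | p) & ~q, 0   [[]-rule on 6 via 0R0]
9. ~p | p, 0   [&-rule on 8]
10. ~q, 0   [&-rule on 8]
Accessibility: 0R0
Branch closes: q and ~q both at 0.
Every branch closes; the branch above is one of them.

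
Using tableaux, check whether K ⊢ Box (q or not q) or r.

Yes, valid

Tableau for the negation not (Box (q or not q) or r):
1. not (Box (q or not q) or r), w0
2. not Box (q or not q), w0   [neg-or-rule on 1]
3. not r, w0   [neg-or-rule on 1]
4. not (q or not q), w1   [neg-Box-rule on 2: fresh world w1, w0Rw1]
5. not q, w1   [neg-or-rule on 4]
6. q, w1   [neg-or-rule on 4]
Accessibility: w0Rw1
Branch closes: q and not q both at w1.
All branches of the negation close; one closing branch shown above.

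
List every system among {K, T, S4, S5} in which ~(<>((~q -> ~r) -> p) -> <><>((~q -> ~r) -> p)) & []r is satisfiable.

K

T-tableau for the formula:
1. ~(<>((~q -> ~r) -> p) -> <><>((~q -> ~r) -> p)) & []r, u
2. ~(<>((~q -> ~r) -> p) -> <><>((~q -> ~r) -> p)), u   [&-rule on 1]
3. []r, u   [&-rule on 1]
4. <>((~q -> ~r) -> p), u   [~->-rule on 2]
5. ~<><>((~q -> ~r) -> p), u   [~->-rule on 2]
6. r, u   [[]-rule on 3 via uRu]
7. ~<>((~q -> ~r) -> p), u   [~<>-rule on 5 via uRu]
8. ~((~q -> ~r) -> p), u   [~<>-rule on 7 via uRu]
9. ~q -> ~r, u   [~->-rule on 8]
10. ~p, u   [~->-rule on 8]
11. q, u   [->-rule on 9 (branches; this branch)]
12. (~q -> ~r) -> p, v   [<>-rule on 4: fresh world v, uRv]
13. r, v   [[]-rule on 3 via uRv]
14. ~<>((~q -> ~r) -> p), v   [~<>-rule on 5 via uRv]
15. ~((~q -> ~r) -> p), v   [~<>-rule on 7 via uRv]
16. ~q -> ~r, v   [~->-rule on 15]
17. ~p, v   [~->-rule on 15]
18. ~(~q -> ~r), v   [->-rule on 12 (branches; this branch)]
19. ~q, v   [~->-rule on 18]
20. ~r, v   [->-rule on 16 (branches; this branch)]
Accessibility: uRu, uRv, vRv
Branch closes: r and ~r both at v.
Every branch closes (one shown): unsatisfiable in T, hence also in S4, S5 (every S4/S5-frame is a T-frame).
K-tableau for the formula:
1. ~(<>((~q -> ~r) -> p) -> <><>((~q -> ~r) -> p)) & []r, u
2. ~(<>((~q -> ~r) -> p) -> <><>((~q -> ~r) -> p)), u   [&-rule on 1]
3. []r, u   [&-rule on 1]
4. <>((~q -> ~r) -> p), u   [~->-rule on 2]
5. ~<><>((~q -> ~r) -> p), u   [~->-rule on 2]
6. (~q -> ~r) -> p, v   [<>-rule on 4: fresh world v, uRv]
7. r, v   [[]-rule on 3 via uRv]
8. ~<>((~q -> ~r) -> p), v   [~<>-rule on 5 via uRv]
9. p, v   [->-rule on 6 (branches; this branch)]
Accessibility: uRv
Complete open branch: satisfiable in K.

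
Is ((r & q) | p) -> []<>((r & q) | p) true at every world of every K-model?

Tableau for the negation ~(((r & q) | p) -> []<>((r & q) | p)):
1. ~(((r & q) | p) -> []<>((r & q) | p)), w0
2. (r & q) | p, w0
3. ~[]<>((r & q) | p), w0
4. p, w0
5. ~<>((r & q) | p), w1
Accessibility: w0Rw1
The negation has an open branch (countermodel exists).

No, not valid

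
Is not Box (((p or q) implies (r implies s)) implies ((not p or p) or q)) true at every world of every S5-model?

Invalid (countermodel exists)

Tableau for the negation Box (((p or q) implies (r implies s)) implies ((not p or p) or q)):
1. Box (((p or q) implies (r implies s)) implies ((not p or p) or q)), 0
2. ((p or q) implies (r implies s)) implies ((not p or p) or q), 0   [Box-rule on 1 via 0R0]
3. (not p or p) or q, 0   [implies-rule on 2 (branches; this branch)]
4. q, 0   [or-rule on 3 (branches; this branch)]
Accessibility: 0R0
The negation has an open branch (countermodel exists).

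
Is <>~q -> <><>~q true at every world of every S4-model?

Valid

Tableau for the negation ~(<>~q -> <><>~q):
1. ~(<>~q -> <><>~q), 0
2. <>~q, 0   [~->-rule on 1]
3. ~<><>~q, 0   [~->-rule on 1]
4. ~<>~q, 0   [~<>-rule on 3 via 0R0]
5. q, 0   [~<>-rule on 4 via 0R0]
6. ~q, 1   [<>-rule on 2: fresh world 1, 0R1]
7. ~<>~q, 1   [~<>-rule on 3 via 0R1]
8. q, 1   [~<>-rule on 4 via 0R1]
Accessibility: 0R0, 0R1, 1R1
Branch closes: q and ~q both at 1.
All branches of the negation close; one closing branch shown above.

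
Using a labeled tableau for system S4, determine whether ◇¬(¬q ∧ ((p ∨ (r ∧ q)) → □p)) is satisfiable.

Satisfiable

1. ◇¬(¬q ∧ ((p ∨ (r ∧ q)) → □p)), 0
2. ¬(¬q ∧ ((p ∨ (r ∧ q)) → □p)), 1   [◇-rule on 1: fresh world 1, 0R1]
3. ¬((p ∨ (r ∧ q)) → □p), 1   [¬∧-rule on 2 (branches; this branch)]
4. p ∨ (r ∧ q), 1   [¬→-rule on 3]
5. ¬□p, 1   [¬→-rule on 3]
6. r ∧ q, 1   [∨-rule on 4 (branches; this branch)]
7. r, 1   [∧-rule on 6]
8. q, 1   [∧-rule on 6]
9. ¬p, 2   [¬□-rule on 5: fresh world 2, 1R2]
Accessibility: 0R0, 0R1, 0R2, 1R1, 1R2, 2R2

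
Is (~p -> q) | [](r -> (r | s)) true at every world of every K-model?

Tableau for the negation ~((~p -> q) | [](r -> (r | s))):
1. ~((~p -> q) | [](r -> (r | s))), w0
2. ~(~p -> q), w0
3. ~[](r -> (r | s)), w0
4. ~p, w0
5. ~q, w0
6. ~(r -> (r | s)), w1
7. r, w1
8. ~(r | s), w1
9. ~r, w1
10. ~s, w1
Accessibility: w0Rw1
Branch closes: r and ~r both at w1.
Every branch of the negation's tableau closes; the branch above is one of them.

Valid in K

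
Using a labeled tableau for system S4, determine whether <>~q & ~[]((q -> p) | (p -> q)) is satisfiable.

1. <>~q & ~[]((q -> p) | (p -> q)), w0
2. <>~q, w0
3. ~[]((q -> p) | (p -> q)), w0
4. ~q, w1
5. ~((q -> p) | (p -> q)), w2
6. ~(q -> p), w2
7. ~(p -> q), w2
8. q, w2
9. ~p, w2
10. p, w2
11. ~q, w2
Accessibility: w0Rw0, w0Rw1, w0Rw2, w1Rw1, w2Rw2
Branch closes: p and ~p both at w2.
(One branch shown.) All branches close.

Unsatisfiable (every branch closes)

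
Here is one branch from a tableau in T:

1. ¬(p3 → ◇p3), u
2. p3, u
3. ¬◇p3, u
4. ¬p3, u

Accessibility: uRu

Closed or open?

Both p3 and ¬p3 appear at u.

Closed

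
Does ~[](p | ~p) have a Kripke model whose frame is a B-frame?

1. ~[](p | ~p), 0
2. ~(p | ~p), 1
3. ~p, 1
4. p, 1
Accessibility: 0R0, 0R1, 1R0, 1R1
Branch closes: p and ~p both at 1.
(One branch shown.) All branches close.

No, unsatisfiable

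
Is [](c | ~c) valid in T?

Tableau for the negation ~[](c | ~c):
1. ~[](c | ~c), w0
2. ~(c | ~c), w1
3. ~c, w1
4. c, w1
Accessibility: w0Rw0, w0Rw1, w1Rw1
Branch closes: c and ~c both at w1.
Every branch of the negation's tableau closes; the branch above is one of them.

Yes, valid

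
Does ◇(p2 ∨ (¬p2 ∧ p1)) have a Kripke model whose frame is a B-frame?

Yes, satisfiable

1. ◇(p2 ∨ (¬p2 ∧ p1)), u
2. p2 ∨ (¬p2 ∧ p1), v   [◇-rule on 1: fresh world v, uRv]
3. ¬p2 ∧ p1, v   [∨-rule on 2 (branches; this branch)]
4. ¬p2, v   [∧-rule on 3]
5. p1, v   [∧-rule on 3]
Accessibility: uRu, uRv, vRu, vRv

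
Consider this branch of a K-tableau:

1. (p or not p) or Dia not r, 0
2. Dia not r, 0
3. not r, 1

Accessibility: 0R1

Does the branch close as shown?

No atom appears with both signs at the same world.

No, open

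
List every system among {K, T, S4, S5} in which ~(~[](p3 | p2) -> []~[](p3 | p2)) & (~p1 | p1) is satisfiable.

K, T, S4

S4-tableau for the formula:
1. ~(~[](p3 | p2) -> []~[](p3 | p2)) & (~p1 | p1), u
2. ~(~[](p3 | p2) -> []~[](p3 | p2)), u
3. ~p1 | p1, u
4. ~[](p3 | p2), u
5. ~[]~[](p3 | p2), u
6. p1, u
7. ~(p3 | p2), v
8. ~p3, v
9. ~p2, v
10. [](p3 | p2), w
11. p3 | p2, w
12. p2, w
Accessibility: uRu, uRv, uRw, vRv, wRw
Complete open branch: satisfiable in S4, hence also in K, T (this S4-model is also a K-model and a T-model).
S5-tableau for the formula:
1. ~(~[](p3 | p2) -> []~[](p3 | p2)) & (~p1 | p1), u
2. ~(~[](p3 | p2) -> []~[](p3 | p2)), u
3. ~p1 | p1, u
4. ~[](p3 | p2), u
5. ~[]~[](p3 | p2), u
6. p1, u
7. ~(p3 | p2), v
8. ~p3, v
9. ~p2, v
10. [](p3 | p2), w
11. p3 | p2, u
12. p3 | p2, v
13. p3 | p2, w
14. p2, u
15. p2, v
Accessibility: uRu, uRv, uRw, vRu, vRv, vRw, wRu, wRv, wRw
Branch closes: p2 and ~p2 both at v.
Every branch closes (one shown): unsatisfiable in S5.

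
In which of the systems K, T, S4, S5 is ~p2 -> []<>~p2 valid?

S5

S4-tableau for the negation ~(~p2 -> []<>~p2):
1. ~(~p2 -> []<>~p2), u
2. ~p2, u
3. ~[]<>~p2, u
4. ~<>~p2, v
5. p2, v
Accessibility: uRu, uRv, vRv
Complete open branch: countermodel on an S4-frame, so not valid in S4, nor in K, T (the same frame is also a K-frame and a T-frame).
S5-tableau for the negation ~(~p2 -> []<>~p2):
1. ~(~p2 -> []<>~p2), u
2. ~p2, u
3. ~[]<>~p2, u
4. ~<>~p2, v
5. p2, u
Accessibility: uRu, uRv, vRu, vRv
Branch closes: p2 and ~p2 both at u.
Every branch closes (one shown): valid in S5.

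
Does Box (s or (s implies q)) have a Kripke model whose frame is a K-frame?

1. Box (s or (s implies q)), w0

Yes, satisfiable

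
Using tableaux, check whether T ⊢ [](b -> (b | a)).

Tableau for the negation ~[](b -> (b | a)):
1. ~[](b -> (b | a)), u
2. ~(b -> (b | a)), v   [~[]-rule on 1: fresh world v, uRv]
3. b, v   [~->-rule on 2]
4. ~(b | a), v   [~->-rule on 2]
5. ~b, v   [~|-rule on 4]
6. ~a, v   [~|-rule on 4]
Accessibility: uRu, uRv, vRv
Branch closes: b and ~b both at v.
All branches of the negation close; one closing branch shown above.

Yes, valid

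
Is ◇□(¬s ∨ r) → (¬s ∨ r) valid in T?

Tableau for the negation ¬(◇□(¬s ∨ r) → (¬s ∨ r)):
1. ¬(◇□(¬s ∨ r) → (¬s ∨ r)), u
2. ◇□(¬s ∨ r), u
3. ¬(¬s ∨ r), u
4. s, u
5. ¬r, u
6. □(¬s ∨ r), v
7. ¬s ∨ r, v
8. r, v
Accessibility: uRu, uRv, vRv
The negation has an open branch (countermodel exists).

Not valid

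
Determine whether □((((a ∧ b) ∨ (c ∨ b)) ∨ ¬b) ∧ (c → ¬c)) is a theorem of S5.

Not valid

Tableau for the negation ¬□((((a ∧ b) ∨ (c ∨ b)) ∨ ¬b) ∧ (c → ¬c)):
1. ¬□((((a ∧ b) ∨ (c ∨ b)) ∨ ¬b) ∧ (c → ¬c)), 0
2. ¬((((a ∧ b) ∨ (c ∨ b)) ∨ ¬b) ∧ (c → ¬c)), 1   [¬□-rule on 1: fresh world 1, 0R1]
3. ¬(c → ¬c), 1   [¬∧-rule on 2 (branches; this branch)]
4. c, 1   [¬→-rule on 3]
Accessibility: 0R0, 0R1, 1R0, 1R1
The negation has an open branch (countermodel exists).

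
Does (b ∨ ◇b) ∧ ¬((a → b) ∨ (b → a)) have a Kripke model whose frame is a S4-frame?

1. (b ∨ ◇b) ∧ ¬((a → b) ∨ (b → a)), u
2. b ∨ ◇b, u   [∧-rule on 1]
3. ¬((a → b) ∨ (b → a)), u   [∧-rule on 1]
4. ¬(a → b), u   [¬∨-rule on 3]
5. ¬(b → a), u   [¬∨-rule on 3]
6. a, u   [¬→-rule on 4]
7. ¬b, u   [¬→-rule on 4]
8. b, u   [¬→-rule on 5]
9. ¬a, u   [¬→-rule on 5]
Accessibility: uRu
Branch closes: b and ¬b both at u.
Every branch closes; the branch above is one of them.

No, unsatisfiable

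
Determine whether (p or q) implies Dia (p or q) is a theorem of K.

No, not valid

Tableau for the negation not ((p or q) implies Dia (p or q)):
1. not ((p or q) implies Dia (p or q)), u
2. p or q, u   [neg-implies-rule on 1]
3. not Dia (p or q), u   [neg-implies-rule on 1]
4. q, u   [or-rule on 2 (branches; this branch)]
The negation has an open branch (countermodel exists).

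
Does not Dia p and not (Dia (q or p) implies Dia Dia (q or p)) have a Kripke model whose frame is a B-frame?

Unsatisfiable

1. not Dia p and not (Dia (q or p) implies Dia Dia (q or p)), w0
2. not Dia p, w0   [and-rule on 1]
3. not (Dia (q or p) implies Dia Dia (q or p)), w0   [and-rule on 1]
4. Dia (q or p), w0   [neg-implies-rule on 3]
5. not Dia Dia (q or p), w0   [neg-implies-rule on 3]
6. not p, w0   [neg-Dia-rule on 2 via w0Rw0]
7. not Dia (q or p), w0   [neg-Dia-rule on 5 via w0Rw0]
8. not (q or p), w0   [neg-Dia-rule on 7 via w0Rw0]
9. not q, w0   [neg-or-rule on 8]
10. q or p, w1   [Dia-rule on 4: fresh world w1, w0Rw1]
11. not p, w1   [neg-Dia-rule on 2 via w0Rw1]
12. not Dia (q or p), w1   [neg-Dia-rule on 5 via w0Rw1]
13. not (q or p), w1   [neg-Dia-rule on 7 via w0Rw1]
14. not q, w1   [neg-or-rule on 13]
15. p, w1   [or-rule on 10 (branches; this branch)]
Accessibility: w0Rw0, w0Rw1, w1Rw0, w1Rw1
Branch closes: p and not p both at w1.
(One branch shown.) All branches close.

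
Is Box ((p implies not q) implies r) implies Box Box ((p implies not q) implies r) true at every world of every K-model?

No, not valid

Tableau for the negation not (Box ((p implies not q) implies r) implies Box Box ((p implies not q) implies r)):
1. not (Box ((p implies not q) implies r) implies Box Box ((p implies not q) implies r)), w0
2. Box ((p implies not q) implies r), w0
3. not Box Box ((p implies not q) implies r), w0
4. not Box ((p implies not q) implies r), w1
5. (p implies not q) implies r, w1
6. r, w1
7. not ((p implies not q) implies r), w2
8. p implies not q, w2
9. not r, w2
10. not q, w2
Accessibility: w0Rw1, w1Rw2
The negation has an open branch (countermodel exists).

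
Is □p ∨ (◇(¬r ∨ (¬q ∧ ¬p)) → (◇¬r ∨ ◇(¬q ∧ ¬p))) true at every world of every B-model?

Tableau for the negation ¬(□p ∨ (◇(¬r ∨ (¬q ∧ ¬p)) → (◇¬r ∨ ◇(¬q ∧ ¬p)))):
1. ¬(□p ∨ (◇(¬r ∨ (¬q ∧ ¬p)) → (◇¬r ∨ ◇(¬q ∧ ¬p)))), w0
2. ¬□p, w0
3. ¬(◇(¬r ∨ (¬q ∧ ¬p)) → (◇¬r ∨ ◇(¬q ∧ ¬p))), w0
4. ◇(¬r ∨ (¬q ∧ ¬p)), w0
5. ¬(◇¬r ∨ ◇(¬q ∧ ¬p)), w0
6. ¬◇¬r, w0
7. ¬◇(¬q ∧ ¬p), w0
8. r, w0
9. ¬(¬q ∧ ¬p), w0
10. p, w0
11. ¬p, w1
12. r, w1
13. ¬(¬q ∧ ¬p), w1
14. q, w1
15. ¬r ∨ (¬q ∧ ¬p), w2
16. r, w2
17. ¬(¬q ∧ ¬p), w2
18. ¬q ∧ ¬p, w2
19. ¬q, w2
20. ¬p, w2
21. p, w2
Accessibility: w0Rw0, w0Rw1, w0Rw2, w1Rw0, w1Rw1, w2Rw0, w2Rw2
Branch closes: p and ¬p both at w2.
Every branch of the negation's tableau closes; the branch above is one of them.

Valid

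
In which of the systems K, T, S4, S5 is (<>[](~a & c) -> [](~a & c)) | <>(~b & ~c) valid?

S5

S5-tableau for the negation ~((<>[](~a & c) -> [](~a & c)) | <>(~b & ~c)):
1. ~((<>[](~a & c) -> [](~a & c)) | <>(~b & ~c)), w0
2. ~(<>[](~a & c) -> [](~a & c)), w0
3. ~<>(~b & ~c), w0
4. <>[](~a & c), w0
5. ~[](~a & c), w0
6. ~(~b & ~c), w0
7. c, w0
8. [](~a & c), w1
9. ~(~b & ~c), w1
10. ~a & c, w0
11. ~a, w0
12. ~a & c, w1
13. ~a, w1
14. c, w1
15. ~(~a & c), w2
16. ~(~b & ~c), w2
17. ~a & c, w2
18. ~a, w2
19. c, w2
20. ~c, w2
Accessibility: w0Rw0, w0Rw1, w0Rw2, w1Rw0, w1Rw1, w1Rw2, w2Rw0, w2Rw1, w2Rw2
Branch closes: c and ~c both at w2.
Every branch closes (one shown): valid in S5.
S4-tableau for the negation ~((<>[](~a & c) -> [](~a & c)) | <>(~b & ~c)):
1. ~((<>[](~a & c) -> [](~a & c)) | <>(~b & ~c)), w0
2. ~(<>[](~a & c) -> [](~a & c)), w0
3. ~<>(~b & ~c), w0
4. <>[](~a & c), w0
5. ~[](~a & c), w0
6. ~(~b & ~c), w0
7. c, w0
8. [](~a & c), w1
9. ~(~b & ~c), w1
10. ~a & c, w1
11. ~a, w1
12. c, w1
13. ~(~a & c), w2
14. ~(~b & ~c), w2
15. ~c, w2
16. b, w2
Accessibility: w0Rw0, w0Rw1, w0Rw2, w1Rw1, w2Rw2
Complete open branch: countermodel on an S4-frame, so not valid in S4, nor in K, T (the same frame is also a K-frame and a T-frame).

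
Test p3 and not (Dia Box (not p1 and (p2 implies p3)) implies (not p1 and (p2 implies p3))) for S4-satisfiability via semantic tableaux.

1. p3 and not (Dia Box (not p1 and (p2 implies p3)) implies (not p1 and (p2 implies p3))), u
2. p3, u   [and-rule on 1]
3. not (Dia Box (not p1 and (p2 implies p3)) implies (not p1 and (p2 implies p3))), u   [and-rule on 1]
4. Dia Box (not p1 and (p2 implies p3)), u   [neg-implies-rule on 3]
5. not (not p1 and (p2 implies p3)), u   [neg-implies-rule on 3]
6. p1, u   [neg-and-rule on 5 (branches; this branch)]
7. Box (not p1 and (p2 implies p3)), v   [Dia-rule on 4: fresh world v, uRv]
8. not p1 and (p2 implies p3), v   [Box-rule on 7 via vRv]
9. not p1, v   [and-rule on 8]
10. p2 implies p3, v   [and-rule on 8]
11. p3, v   [implies-rule on 10 (branches; this branch)]
Accessibility: uRu, uRv, vRv

Yes, satisfiable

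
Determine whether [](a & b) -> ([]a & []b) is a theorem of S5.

Tableau for the negation ~([](a & b) -> ([]a & []b)):
1. ~([](a & b) -> ([]a & []b)), u
2. [](a & b), u
3. ~([]a & []b), u
4. a & b, u
5. a, u
6. b, u
7. ~[]b, u
8. ~b, v
9. a & b, v
10. a, v
11. b, v
Accessibility: uRu, uRv, vRu, vRv
Branch closes: b and ~b both at v.
All branches of the negation close; one closing branch shown above.

Valid in S5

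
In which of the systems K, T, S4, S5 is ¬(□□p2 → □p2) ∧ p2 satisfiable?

K

K-tableau for the formula:
1. ¬(□□p2 → □p2) ∧ p2, w0
2. ¬(□□p2 → □p2), w0
3. p2, w0
4. □□p2, w0
5. ¬□p2, w0
6. ¬p2, w1
7. □p2, w1
Accessibility: w0Rw1
Complete open branch: satisfiable in K.
T-tableau for the formula:
1. ¬(□□p2 → □p2) ∧ p2, w0
2. ¬(□□p2 → □p2), w0
3. p2, w0
4. □□p2, w0
5. ¬□p2, w0
6. □p2, w0
7. ¬p2, w1
8. □p2, w1
9. p2, w1
Accessibility: w0Rw0, w0Rw1, w1Rw1
Branch closes: p2 and ¬p2 both at w1.
Every branch closes (one shown): unsatisfiable in T, hence also in S4, S5 (every S4/S5-frame is a T-frame).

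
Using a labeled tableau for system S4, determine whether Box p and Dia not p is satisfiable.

Unsatisfiable

1. Box p and Dia not p, 0
2. Box p, 0
3. Dia not p, 0
4. p, 0
5. not p, 1
6. p, 1
Accessibility: 0R0, 0R1, 1R1
Branch closes: p and not p both at 1.
(One branch shown.) All branches close.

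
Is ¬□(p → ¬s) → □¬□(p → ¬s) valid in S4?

Tableau for the negation ¬(¬□(p → ¬s) → □¬□(p → ¬s)):
1. ¬(¬□(p → ¬s) → □¬□(p → ¬s)), u
2. ¬□(p → ¬s), u   [¬→-rule on 1]
3. ¬□¬□(p → ¬s), u   [¬→-rule on 1]
4. ¬(p → ¬s), v   [¬□-rule on 2: fresh world v, uRv]
5. p, v   [¬→-rule on 4]
6. s, v   [¬→-rule on 4]
7. □(p → ¬s), w   [¬□-rule on 3: fresh world w, uRw]
8. p → ¬s, w   [□-rule on 7 via wRw]
9. ¬s, w   [→-rule on 8 (branches; this branch)]
Accessibility: uRu, uRv, uRw, vRv, wRw
The negation has an open branch (countermodel exists).

Invalid (countermodel exists)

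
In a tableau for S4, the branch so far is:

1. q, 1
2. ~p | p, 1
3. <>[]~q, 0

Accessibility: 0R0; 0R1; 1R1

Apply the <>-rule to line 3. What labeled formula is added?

a fresh world 2 with 0R2, and []~q at 2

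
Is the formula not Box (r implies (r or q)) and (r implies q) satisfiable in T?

Unsatisfiable (every branch closes)

1. not Box (r implies (r or q)) and (r implies q), 0
2. not Box (r implies (r or q)), 0   [and-rule on 1]
3. r implies q, 0   [and-rule on 1]
4. q, 0   [implies-rule on 3 (branches; this branch)]
5. not (r implies (r or q)), 1   [neg-Box-rule on 2: fresh world 1, 0R1]
6. r, 1   [neg-implies-rule on 5]
7. not (r or q), 1   [neg-implies-rule on 5]
8. not r, 1   [neg-or-rule on 7]
9. not q, 1   [neg-or-rule on 7]
Accessibility: 0R0, 0R1, 1R1
Branch closes: r and not r both at 1.
(One branch shown.) All branches close.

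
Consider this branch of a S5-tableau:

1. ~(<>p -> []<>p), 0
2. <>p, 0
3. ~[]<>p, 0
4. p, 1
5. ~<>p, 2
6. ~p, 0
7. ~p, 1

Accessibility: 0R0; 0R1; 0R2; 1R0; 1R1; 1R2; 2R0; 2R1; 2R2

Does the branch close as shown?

Yes, closed

Both p and ~p appear at 1.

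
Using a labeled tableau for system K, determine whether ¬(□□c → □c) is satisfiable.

Yes, satisfiable

1. ¬(□□c → □c), u
2. □□c, u   [¬→-rule on 1]
3. ¬□c, u   [¬→-rule on 1]
4. ¬c, v   [¬□-rule on 3: fresh world v, uRv]
5. □c, v   [□-rule on 2 via uRv]
Accessibility: uRv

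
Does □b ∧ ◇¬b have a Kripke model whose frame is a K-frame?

1. □b ∧ ◇¬b, u
2. □b, u   [∧-rule on 1]
3. ◇¬b, u   [∧-rule on 1]
4. ¬b, v   [◇-rule on 3: fresh world v, uRv]
5. b, v   [□-rule on 2 via uRv]
Accessibility: uRv
Branch closes: b and ¬b both at v.
(One branch shown.) All branches close.

Unsatisfiable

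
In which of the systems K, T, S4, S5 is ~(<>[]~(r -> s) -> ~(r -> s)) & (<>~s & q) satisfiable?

S5-tableau for the formula:
1. ~(<>[]~(r -> s) -> ~(r -> s)) & (<>~s & q), w0
2. ~(<>[]~(r -> s) -> ~(r -> s)), w0
3. <>~s & q, w0
4. <>[]~(r -> s), w0
5. r -> s, w0
6. <>~s, w0
7. q, w0
8. s, w0
9. []~(r -> s), w1
10. ~(r -> s), w0
11. r, w0
12. ~s, w0
Accessibility: w0Rw0, w0Rw1, w1Rw0, w1Rw1
Branch closes: s and ~s both at w0.
Every branch closes (one shown): unsatisfiable in S5.
S4-tableau for the formula:
1. ~(<>[]~(r -> s) -> ~(r -> s)) & (<>~s & q), w0
2. ~(<>[]~(r -> s) -> ~(r -> s)), w0
3. <>~s & q, w0
4. <>[]~(r -> s), w0
5. r -> s, w0
6. <>~s, w0
7. q, w0
8. s, w0
9. []~(r -> s), w1
10. ~(r -> s), w1
11. r, w1
12. ~s, w1
13. ~s, w2
Accessibility: w0Rw0, w0Rw1, w0Rw2, w1Rw1, w2Rw2
Complete open branch: satisfiable in S4, hence also in K, T (this S4-model is also a K-model and a T-model).

K, T, S4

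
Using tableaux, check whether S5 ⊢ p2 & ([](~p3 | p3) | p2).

Tableau for the negation ~(p2 & ([](~p3 | p3) | p2)):
1. ~(p2 & ([](~p3 | p3) | p2)), 0
2. ~p2, 0
Accessibility: 0R0
The negation has an open branch (countermodel exists).

Not valid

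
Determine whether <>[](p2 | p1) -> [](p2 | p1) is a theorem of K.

Invalid (countermodel exists)

Tableau for the negation ~(<>[](p2 | p1) -> [](p2 | p1)):
1. ~(<>[](p2 | p1) -> [](p2 | p1)), 0
2. <>[](p2 | p1), 0
3. ~[](p2 | p1), 0
4. [](p2 | p1), 1
5. ~(p2 | p1), 2
6. ~p2, 2
7. ~p1, 2
Accessibility: 0R1, 0R2
The negation has an open branch (countermodel exists).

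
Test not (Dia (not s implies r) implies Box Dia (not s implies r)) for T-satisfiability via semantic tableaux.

Satisfiable

1. not (Dia (not s implies r) implies Box Dia (not s implies r)), w0
2. Dia (not s implies r), w0
3. not Box Dia (not s implies r), w0
4. not s implies r, w1
5. r, w1
6. not Dia (not s implies r), w2
7. not (not s implies r), w2
8. not s, w2
9. not r, w2
Accessibility: w0Rw0, w0Rw1, w0Rw2, w1Rw1, w2Rw2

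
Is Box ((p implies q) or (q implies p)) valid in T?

Tableau for the negation not Box ((p implies q) or (q implies p)):
1. not Box ((p implies q) or (q implies p)), w0
2. not ((p implies q) or (q implies p)), w1
3. not (p implies q), w1
4. not (q implies p), w1
5. p, w1
6. not q, w1
7. q, w1
8. not p, w1
Accessibility: w0Rw0, w0Rw1, w1Rw1
Branch closes: q and not q both at w1.
All branches of the negation close; one closing branch shown above.

Yes, valid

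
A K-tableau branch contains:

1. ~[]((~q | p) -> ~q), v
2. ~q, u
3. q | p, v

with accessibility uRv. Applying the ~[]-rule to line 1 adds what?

a fresh world w with vRw, and ~((~q | p) -> ~q) at w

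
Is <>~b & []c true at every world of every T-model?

Tableau for the negation ~(<>~b & []c):
1. ~(<>~b & []c), 0
2. ~[]c, 0
3. ~c, 1
Accessibility: 0R0, 0R1, 1R1
The negation has an open branch (countermodel exists).

Not valid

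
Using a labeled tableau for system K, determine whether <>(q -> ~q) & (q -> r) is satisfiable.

Satisfiable (open branch found)

1. <>(q -> ~q) & (q -> r), 0
2. <>(q -> ~q), 0   [&-rule on 1]
3. q -> r, 0   [&-rule on 1]
4. r, 0   [->-rule on 3 (branches; this branch)]
5. q -> ~q, 1   [<>-rule on 2: fresh world 1, 0R1]
6. ~q, 1   [->-rule on 5 (branches; this branch)]
Accessibility: 0R1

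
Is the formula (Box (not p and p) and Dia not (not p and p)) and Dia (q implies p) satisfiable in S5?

No, unsatisfiable

1. (Box (not p and p) and Dia not (not p and p)) and Dia (q implies p), 0
2. Box (not p and p) and Dia not (not p and p), 0   [and-rule on 1]
3. Dia (q implies p), 0   [and-rule on 1]
4. Box (not p and p), 0   [and-rule on 2]
5. Dia not (not p and p), 0   [and-rule on 2]
6. not p and p, 0   [Box-rule on 4 via 0R0]
7. not p, 0   [and-rule on 6]
8. p, 0   [and-rule on 6]
Accessibility: 0R0
Branch closes: p and not p both at 0.
(One branch shown.) All branches close.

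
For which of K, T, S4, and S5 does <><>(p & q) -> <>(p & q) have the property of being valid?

T-tableau for the negation ~(<><>(p & q) -> <>(p & q)):
1. ~(<><>(p & q) -> <>(p & q)), 0
2. <><>(p & q), 0   [~->-rule on 1]
3. ~<>(p & q), 0   [~->-rule on 1]
4. ~(p & q), 0   [~<>-rule on 3 via 0R0]
5. ~q, 0   [~&-rule on 4 (branches; this branch)]
6. <>(p & q), 1   [<>-rule on 2: fresh world 1, 0R1]
7. ~(p & q), 1   [~<>-rule on 3 via 0R1]
8. ~q, 1   [~&-rule on 7 (branches; this branch)]
9. p & q, 2   [<>-rule on 6: fresh world 2, 1R2]
10. p, 2   [&-rule on 9]
11. q, 2   [&-rule on 9]
Accessibility: 0R0, 0R1, 1R1, 1R2, 2R2
Complete open branch: countermodel on a T-frame, so not valid in T, nor in K (the same frame is also a K-frame).
S4-tableau for the negation ~(<><>(p & q) -> <>(p & q)):
1. ~(<><>(p & q) -> <>(p & q)), 0
2. <><>(p & q), 0   [~->-rule on 1]
3. ~<>(p & q), 0   [~->-rule on 1]
4. ~(p & q), 0   [~<>-rule on 3 via 0R0]
5. ~q, 0   [~&-rule on 4 (branches; this branch)]
6. <>(p & q), 1   [<>-rule on 2: fresh world 1, 0R1]
7. ~(p & q), 1   [~<>-rule on 3 via 0R1]
8. ~q, 1   [~&-rule on 7 (branches; this branch)]
9. p & q, 2   [<>-rule on 6: fresh world 2, 1R2]
10. p, 2   [&-rule on 9]
11. q, 2   [&-rule on 9]
12. ~(p & q), 2   [~<>-rule on 3 via 0R2]
13. ~q, 2   [~&-rule on 12 (branches; this branch)]
Accessibility: 0R0, 0R1, 0R2, 1R1, 1R2, 2R2
Branch closes: q and ~q both at 2.
Every branch closes (one shown): valid in S4, hence also in S5 (every theorem of S4 is a theorem of S5).

S4, S5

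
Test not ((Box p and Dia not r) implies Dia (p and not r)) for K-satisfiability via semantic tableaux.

1. not ((Box p and Dia not r) implies Dia (p and not r)), 0
2. Box p and Dia not r, 0   [neg-implies-rule on 1]
3. not Dia (p and not r), 0   [neg-implies-rule on 1]
4. Box p, 0   [and-rule on 2]
5. Dia not r, 0   [and-rule on 2]
6. not r, 1   [Dia-rule on 5: fresh world 1, 0R1]
7. not (p and not r), 1   [neg-Dia-rule on 3 via 0R1]
8. p, 1   [Box-rule on 4 via 0R1]
9. r, 1   [neg-and-rule on 7 (branches; this branch)]
Accessibility: 0R1
Branch closes: r and not r both at 1.
Every branch closes; the branch above is one of them.

Unsatisfiable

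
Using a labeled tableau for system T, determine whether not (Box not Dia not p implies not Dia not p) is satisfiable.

1. not (Box not Dia not p implies not Dia not p), 0
2. Box not Dia not p, 0
3. Dia not p, 0
4. not Dia not p, 0
5. p, 0
6. not p, 1
7. not Dia not p, 1
8. p, 1
Accessibility: 0R0, 0R1, 1R1
Branch closes: p and not p both at 1.
(One branch shown.) All branches close.

No, unsatisfiable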